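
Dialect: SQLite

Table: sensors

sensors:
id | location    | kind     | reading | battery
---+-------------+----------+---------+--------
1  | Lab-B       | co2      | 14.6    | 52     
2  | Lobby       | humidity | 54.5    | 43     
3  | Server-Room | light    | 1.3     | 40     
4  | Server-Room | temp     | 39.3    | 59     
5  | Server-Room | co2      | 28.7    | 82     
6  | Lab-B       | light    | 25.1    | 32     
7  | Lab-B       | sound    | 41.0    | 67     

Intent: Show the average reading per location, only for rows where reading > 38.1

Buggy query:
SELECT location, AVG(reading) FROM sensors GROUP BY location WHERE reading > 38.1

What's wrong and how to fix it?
Bug: Row-level WHERE must come before GROUP BY in the clause order

Fix: Place WHERE between FROM and GROUP BY

Corrected query:
SELECT location, AVG(reading) FROM sensors WHERE reading > 38.1 GROUP BY location

Result:
location    | AVG(reading)
------------+-------------
Lab-B       | 41          
Lobby       | 54.5        
Server-Room | 39.3        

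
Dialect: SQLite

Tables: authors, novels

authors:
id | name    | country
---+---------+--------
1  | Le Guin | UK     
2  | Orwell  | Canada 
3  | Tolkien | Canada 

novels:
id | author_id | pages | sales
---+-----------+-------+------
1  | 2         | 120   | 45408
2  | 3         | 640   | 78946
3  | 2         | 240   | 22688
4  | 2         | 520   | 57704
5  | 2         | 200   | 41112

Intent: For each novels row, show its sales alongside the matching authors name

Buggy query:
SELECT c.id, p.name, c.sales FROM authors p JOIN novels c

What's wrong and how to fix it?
Bug: Missing join condition: each novels row is matched to all authors rows instead of just its own

Fix: Specify the join condition linking the foreign key to the parent id

Corrected query:
SELECT c.id, p.name, c.sales FROM authors p JOIN novels c ON c.author_id = p.id

Result:
id | name    | sales
---+---------+------
1  | Orwell  | 45408
2  | Tolkien | 78946
3  | Orwell  | 22688
4  | Orwell  | 57704
5  | Orwell  | 41112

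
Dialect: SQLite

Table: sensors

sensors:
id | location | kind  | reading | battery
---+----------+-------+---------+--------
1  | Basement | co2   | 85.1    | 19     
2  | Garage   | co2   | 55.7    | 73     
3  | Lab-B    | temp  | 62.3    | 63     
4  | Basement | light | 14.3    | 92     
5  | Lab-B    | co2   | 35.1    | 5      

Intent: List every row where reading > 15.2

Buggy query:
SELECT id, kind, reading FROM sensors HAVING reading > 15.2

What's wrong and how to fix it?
Bug: This is a non-aggregate query (no GROUP BY, no aggregates), so in SQLite the HAVING clause is invalid here; a row-level condition belongs in WHERE

Fix: Use WHERE for row-level filtering

Corrected query:
SELECT id, kind, reading FROM sensors WHERE reading > 15.2

Result:
id | kind | reading
---+------+--------
1  | co2  | 85.1   
2  | co2  | 55.7   
3  | temp | 62.3   
5  | co2  | 35.1   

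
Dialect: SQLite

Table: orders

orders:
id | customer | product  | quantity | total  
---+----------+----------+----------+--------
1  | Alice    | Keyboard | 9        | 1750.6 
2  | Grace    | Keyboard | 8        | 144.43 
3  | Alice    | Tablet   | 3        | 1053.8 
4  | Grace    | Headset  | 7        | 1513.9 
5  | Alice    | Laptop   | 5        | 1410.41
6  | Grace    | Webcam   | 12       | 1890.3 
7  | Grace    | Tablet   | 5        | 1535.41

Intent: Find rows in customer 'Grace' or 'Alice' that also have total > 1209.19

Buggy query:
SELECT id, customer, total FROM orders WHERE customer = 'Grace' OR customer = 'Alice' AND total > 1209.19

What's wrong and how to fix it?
Bug: Without parentheses, AND is evaluated before OR, so the total filter only applies to the 'Alice' branch

Fix: Add parentheses around the OR so the AND applies to both alternatives

Corrected query:
SELECT id, customer, total FROM orders WHERE (customer = 'Grace' OR customer = 'Alice') AND total > 1209.19

Result:
id | customer | total  
---+----------+--------
1  | Alice    | 1750.6 
4  | Grace    | 1513.9 
5  | Alice    | 1410.41
6  | Grace    | 1890.3 
7  | Grace    | 1535.41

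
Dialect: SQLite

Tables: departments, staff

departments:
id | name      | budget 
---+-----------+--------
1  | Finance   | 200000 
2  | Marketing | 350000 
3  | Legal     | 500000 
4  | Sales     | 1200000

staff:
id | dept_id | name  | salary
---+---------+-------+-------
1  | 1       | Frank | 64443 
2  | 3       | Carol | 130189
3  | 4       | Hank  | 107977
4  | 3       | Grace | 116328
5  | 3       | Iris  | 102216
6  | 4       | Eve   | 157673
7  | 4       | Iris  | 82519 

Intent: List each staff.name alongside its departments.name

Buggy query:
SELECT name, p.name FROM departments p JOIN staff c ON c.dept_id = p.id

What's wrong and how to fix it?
Bug: 'name' exists in both joined tables, so the database can't tell which one is meant

Fix: Prefix ambiguous columns with the table alias

Corrected query:
SELECT c.name, p.name FROM departments p JOIN staff c ON c.dept_id = p.id

Result:
name  | name   
------+--------
Frank | Finance
Carol | Legal  
Hank  | Sales  
Grace | Legal  
Iris  | Legal  
Eve   | Sales  
Iris  | Sales  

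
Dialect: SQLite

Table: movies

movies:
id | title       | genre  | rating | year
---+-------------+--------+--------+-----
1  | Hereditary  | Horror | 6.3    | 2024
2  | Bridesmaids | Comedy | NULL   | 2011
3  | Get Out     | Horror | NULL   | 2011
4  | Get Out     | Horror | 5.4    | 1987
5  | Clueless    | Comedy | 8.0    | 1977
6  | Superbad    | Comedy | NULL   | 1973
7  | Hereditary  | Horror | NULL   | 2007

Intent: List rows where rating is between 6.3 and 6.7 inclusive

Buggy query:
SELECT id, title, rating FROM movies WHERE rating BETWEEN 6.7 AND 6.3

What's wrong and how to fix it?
Bug: The bounds are reversed; BETWEEN a AND b requires a <= b to match anything

Fix: Swap the bounds so the smaller value comes first

Corrected query:
SELECT id, title, rating FROM movies WHERE rating BETWEEN 6.3 AND 6.7

Result:
id | title      | rating
---+------------+-------
1  | Hereditary | 6.3   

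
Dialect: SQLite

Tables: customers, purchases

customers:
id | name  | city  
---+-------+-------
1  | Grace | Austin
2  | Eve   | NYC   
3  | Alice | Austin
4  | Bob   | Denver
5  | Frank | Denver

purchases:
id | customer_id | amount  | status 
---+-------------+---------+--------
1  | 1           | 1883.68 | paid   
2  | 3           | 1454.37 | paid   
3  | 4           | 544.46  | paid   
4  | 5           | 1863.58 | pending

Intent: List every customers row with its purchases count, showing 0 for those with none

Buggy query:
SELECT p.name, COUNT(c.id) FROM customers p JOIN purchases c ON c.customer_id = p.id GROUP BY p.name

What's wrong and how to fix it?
Bug: An inner join excludes parents with zero children

Fix: Switch to LEFT JOIN to retain unmatched parent rows

Corrected query:
SELECT p.name, COUNT(c.id) FROM customers p LEFT JOIN purchases c ON c.customer_id = p.id GROUP BY p.name

Result:
name  | COUNT(c.id)
------+------------
Alice | 1          
Bob   | 1          
Eve   | 0          
Frank | 1          
Grace | 1          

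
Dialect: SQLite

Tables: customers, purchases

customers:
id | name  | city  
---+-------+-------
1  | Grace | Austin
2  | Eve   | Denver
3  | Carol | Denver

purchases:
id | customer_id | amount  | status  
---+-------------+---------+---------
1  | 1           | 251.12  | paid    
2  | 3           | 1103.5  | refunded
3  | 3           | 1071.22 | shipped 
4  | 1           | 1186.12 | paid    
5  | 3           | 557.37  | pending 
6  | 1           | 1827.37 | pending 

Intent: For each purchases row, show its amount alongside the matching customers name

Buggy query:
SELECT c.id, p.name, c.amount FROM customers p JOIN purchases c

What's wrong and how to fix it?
Bug: Missing join condition: each purchases row is matched to all customers rows instead of just its own

Fix: Add ON c.customer_id = p.id to the JOIN

Corrected query:
SELECT c.id, p.name, c.amount FROM customers p JOIN purchases c ON c.customer_id = p.id

Result:
id | name  | amount 
---+-------+--------
1  | Grace | 251.12 
2  | Carol | 1103.5 
3  | Carol | 1071.22
4  | Grace | 1186.12
5  | Carol | 557.37 
6  | Grace | 1827.37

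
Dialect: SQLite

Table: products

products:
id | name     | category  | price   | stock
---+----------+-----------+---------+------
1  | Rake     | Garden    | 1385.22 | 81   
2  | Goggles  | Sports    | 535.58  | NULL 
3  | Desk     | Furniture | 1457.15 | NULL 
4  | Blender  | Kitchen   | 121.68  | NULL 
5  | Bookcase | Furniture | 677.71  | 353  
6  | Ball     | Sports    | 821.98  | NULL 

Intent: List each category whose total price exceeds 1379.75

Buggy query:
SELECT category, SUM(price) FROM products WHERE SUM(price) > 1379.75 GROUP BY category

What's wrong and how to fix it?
Bug: Aggregate functions cannot appear in a WHERE clause

Fix: Use HAVING (which filters groups after aggregation) instead of WHERE

Corrected query:
SELECT category, SUM(price) FROM products GROUP BY category HAVING SUM(price) > 1379.75

Result:
category  | SUM(price)
----------+-----------
Furniture | 2134.86   
Garden    | 1385.22   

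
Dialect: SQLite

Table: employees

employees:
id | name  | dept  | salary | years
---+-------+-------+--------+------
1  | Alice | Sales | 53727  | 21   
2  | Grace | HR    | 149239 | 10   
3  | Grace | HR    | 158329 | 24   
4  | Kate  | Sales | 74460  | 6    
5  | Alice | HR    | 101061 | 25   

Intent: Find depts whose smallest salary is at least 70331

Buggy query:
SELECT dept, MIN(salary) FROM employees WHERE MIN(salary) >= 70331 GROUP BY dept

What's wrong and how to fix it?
Bug: MIN() in WHERE is a misuse of aggregate

Fix: Use HAVING for the per-group MIN condition

Corrected query:
SELECT dept, MIN(salary) FROM employees GROUP BY dept HAVING MIN(salary) >= 70331

Result:
dept | MIN(salary)
-----+------------
HR   | 101061     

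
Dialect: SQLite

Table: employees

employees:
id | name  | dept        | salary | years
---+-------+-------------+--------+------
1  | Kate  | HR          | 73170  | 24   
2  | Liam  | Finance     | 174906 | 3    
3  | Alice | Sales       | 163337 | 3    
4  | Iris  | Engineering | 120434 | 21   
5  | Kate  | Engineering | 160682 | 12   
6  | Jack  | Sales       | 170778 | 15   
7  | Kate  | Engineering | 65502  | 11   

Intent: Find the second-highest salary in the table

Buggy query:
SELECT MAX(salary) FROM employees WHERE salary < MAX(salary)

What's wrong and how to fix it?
Bug: MAX(salary) on the right of the comparison is an aggregate-in-WHERE error

Fix: Compute the overall MAX in a subquery, then take MAX of rows below it

Corrected query:
SELECT MAX(salary) FROM employees WHERE salary < (SELECT MAX(salary) FROM employees)

Result:
MAX(salary)
-----------
170778     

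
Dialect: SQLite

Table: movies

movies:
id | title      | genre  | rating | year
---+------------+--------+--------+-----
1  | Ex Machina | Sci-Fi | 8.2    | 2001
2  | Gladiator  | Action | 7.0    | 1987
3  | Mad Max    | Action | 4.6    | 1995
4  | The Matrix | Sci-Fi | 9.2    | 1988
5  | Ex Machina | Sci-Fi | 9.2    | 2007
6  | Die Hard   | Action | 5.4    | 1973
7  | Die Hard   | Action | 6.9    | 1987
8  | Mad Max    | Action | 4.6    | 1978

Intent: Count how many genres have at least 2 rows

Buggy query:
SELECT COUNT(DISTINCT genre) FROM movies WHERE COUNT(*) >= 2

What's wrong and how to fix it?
Bug: WHERE filters individual rows, not groups, so a group-level COUNT is invalid there

Fix: Group first with HAVING COUNT(*) >= 2, then COUNT the resulting groups

Corrected query:
SELECT COUNT(*) FROM (SELECT genre FROM movies GROUP BY genre HAVING COUNT(*) >= 2)

Result:
COUNT(*)
--------
2       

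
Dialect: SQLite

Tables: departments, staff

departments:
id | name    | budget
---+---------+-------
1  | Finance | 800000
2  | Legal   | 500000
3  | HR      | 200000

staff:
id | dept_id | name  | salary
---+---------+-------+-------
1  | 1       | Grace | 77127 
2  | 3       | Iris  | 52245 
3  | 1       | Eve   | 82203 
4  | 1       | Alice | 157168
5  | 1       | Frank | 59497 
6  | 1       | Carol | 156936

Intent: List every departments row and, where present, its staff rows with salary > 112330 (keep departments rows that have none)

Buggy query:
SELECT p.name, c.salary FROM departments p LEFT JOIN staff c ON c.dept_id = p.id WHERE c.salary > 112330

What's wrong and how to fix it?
Bug: Filtering c.salary in WHERE discards the NULL rows produced by LEFT JOIN, turning it into an inner join

Fix: Put 'c.salary > 112330' in the JOIN's ON clause instead of WHERE

Corrected query:
SELECT p.name, c.salary FROM departments p LEFT JOIN staff c ON c.dept_id = p.id AND c.salary > 112330

Result:
name    | salary
--------+-------
Finance | 156936
Finance | 157168
Legal   | NULL  
HR      | NULL  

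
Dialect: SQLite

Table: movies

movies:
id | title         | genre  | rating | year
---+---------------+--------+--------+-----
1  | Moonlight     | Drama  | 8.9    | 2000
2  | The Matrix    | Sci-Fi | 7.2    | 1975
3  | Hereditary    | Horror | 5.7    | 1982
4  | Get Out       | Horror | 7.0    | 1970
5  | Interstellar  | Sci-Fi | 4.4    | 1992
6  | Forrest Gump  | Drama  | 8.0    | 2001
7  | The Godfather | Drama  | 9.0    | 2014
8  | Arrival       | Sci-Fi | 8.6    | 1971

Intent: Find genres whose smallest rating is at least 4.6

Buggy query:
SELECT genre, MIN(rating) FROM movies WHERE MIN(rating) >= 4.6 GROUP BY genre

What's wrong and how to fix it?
Bug: Aggregates like MIN are computed per group after WHERE runs

Fix: Replace WHERE with HAVING after the GROUP BY

Corrected query:
SELECT genre, MIN(rating) FROM movies GROUP BY genre HAVING MIN(rating) >= 4.6

Result:
genre  | MIN(rating)
-------+------------
Drama  | 8          
Horror | 5.7        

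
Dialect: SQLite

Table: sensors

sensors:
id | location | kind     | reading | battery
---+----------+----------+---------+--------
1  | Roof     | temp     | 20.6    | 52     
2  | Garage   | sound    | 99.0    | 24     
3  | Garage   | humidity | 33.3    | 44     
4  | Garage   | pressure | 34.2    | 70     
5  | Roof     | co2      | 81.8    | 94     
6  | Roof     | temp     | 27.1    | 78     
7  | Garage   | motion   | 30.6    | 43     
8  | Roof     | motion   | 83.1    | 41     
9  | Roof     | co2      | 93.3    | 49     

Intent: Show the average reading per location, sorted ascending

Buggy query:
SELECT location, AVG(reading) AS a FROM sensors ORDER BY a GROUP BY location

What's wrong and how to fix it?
Bug: GROUP BY must precede ORDER BY

Fix: Reorder: SELECT … FROM … GROUP BY … ORDER BY …

Corrected query:
SELECT location, AVG(reading) AS a FROM sensors GROUP BY location ORDER BY a

Result:
location | a     
---------+-------
Garage   | 49.275
Roof     | 61.18 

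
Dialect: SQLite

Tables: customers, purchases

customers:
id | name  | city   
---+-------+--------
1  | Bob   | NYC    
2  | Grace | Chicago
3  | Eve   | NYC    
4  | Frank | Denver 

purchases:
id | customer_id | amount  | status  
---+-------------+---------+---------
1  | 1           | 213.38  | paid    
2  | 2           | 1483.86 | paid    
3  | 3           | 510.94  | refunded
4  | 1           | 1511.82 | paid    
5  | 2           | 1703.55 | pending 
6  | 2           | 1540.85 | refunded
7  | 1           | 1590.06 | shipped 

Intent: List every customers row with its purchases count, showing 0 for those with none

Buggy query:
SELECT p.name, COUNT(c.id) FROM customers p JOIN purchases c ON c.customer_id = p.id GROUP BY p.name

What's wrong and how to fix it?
Bug: An inner join excludes parents with zero children

Fix: Switch to LEFT JOIN to retain unmatched parent rows

Corrected query:
SELECT p.name, COUNT(c.id) FROM customers p LEFT JOIN purchases c ON c.customer_id = p.id GROUP BY p.name

Result:
name  | COUNT(c.id)
------+------------
Bob   | 3          
Eve   | 1          
Frank | 0          
Grace | 3          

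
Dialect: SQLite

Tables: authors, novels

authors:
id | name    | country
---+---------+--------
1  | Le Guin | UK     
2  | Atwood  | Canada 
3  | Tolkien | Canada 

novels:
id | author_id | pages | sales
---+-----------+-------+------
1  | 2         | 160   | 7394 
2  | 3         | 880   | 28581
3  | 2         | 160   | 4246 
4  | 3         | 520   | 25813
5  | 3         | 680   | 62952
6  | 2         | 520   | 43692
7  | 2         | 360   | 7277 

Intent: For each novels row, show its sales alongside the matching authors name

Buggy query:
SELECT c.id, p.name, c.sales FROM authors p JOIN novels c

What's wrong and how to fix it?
Bug: JOIN with no ON clause produces a cartesian product; every novels row pairs with every authors row

Fix: Specify the join condition linking the foreign key to the parent id

Corrected query:
SELECT c.id, p.name, c.sales FROM authors p JOIN novels c ON c.author_id = p.id

Result:
id | name    | sales
---+---------+------
1  | Atwood  | 7394 
2  | Tolkien | 28581
3  | Atwood  | 4246 
4  | Tolkien | 25813
5  | Tolkien | 62952
6  | Atwood  | 43692
7  | Atwood  | 7277 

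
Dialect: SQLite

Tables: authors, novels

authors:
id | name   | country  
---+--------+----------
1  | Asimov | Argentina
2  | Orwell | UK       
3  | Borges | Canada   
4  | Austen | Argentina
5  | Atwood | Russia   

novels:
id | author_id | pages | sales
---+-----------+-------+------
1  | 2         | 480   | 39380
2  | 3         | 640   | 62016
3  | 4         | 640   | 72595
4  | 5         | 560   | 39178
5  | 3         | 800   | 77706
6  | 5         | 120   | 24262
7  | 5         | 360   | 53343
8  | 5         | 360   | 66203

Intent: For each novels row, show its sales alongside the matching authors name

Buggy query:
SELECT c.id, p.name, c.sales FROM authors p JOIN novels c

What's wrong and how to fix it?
Bug: JOIN with no ON clause produces a cartesian product; every novels row pairs with every authors row

Fix: Specify the join condition linking the foreign key to the parent id

Corrected query:
SELECT c.id, p.name, c.sales FROM authors p JOIN novels c ON c.author_id = p.id

Result:
id | name   | sales
---+--------+------
1  | Orwell | 39380
2  | Borges | 62016
3  | Austen | 72595
4  | Atwood | 39178
5  | Borges | 77706
6  | Atwood | 24262
7  | Atwood | 53343
8  | Atwood | 66203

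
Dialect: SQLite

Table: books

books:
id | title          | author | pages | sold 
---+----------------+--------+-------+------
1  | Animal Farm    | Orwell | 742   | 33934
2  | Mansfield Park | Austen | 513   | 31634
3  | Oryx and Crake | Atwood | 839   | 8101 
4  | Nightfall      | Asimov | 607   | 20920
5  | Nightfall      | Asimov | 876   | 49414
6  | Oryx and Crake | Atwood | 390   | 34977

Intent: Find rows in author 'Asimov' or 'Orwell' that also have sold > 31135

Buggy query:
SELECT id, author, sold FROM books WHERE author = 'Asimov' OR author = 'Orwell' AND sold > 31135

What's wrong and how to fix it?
Bug: Without parentheses, AND is evaluated before OR, so the sold filter only applies to the 'Orwell' branch

Fix: Group the OR with parentheses (or use IN), then AND the threshold

Corrected query:
SELECT id, author, sold FROM books WHERE (author = 'Asimov' OR author = 'Orwell') AND sold > 31135

Result:
id | author | sold 
---+--------+------
1  | Orwell | 33934
5  | Asimov | 49414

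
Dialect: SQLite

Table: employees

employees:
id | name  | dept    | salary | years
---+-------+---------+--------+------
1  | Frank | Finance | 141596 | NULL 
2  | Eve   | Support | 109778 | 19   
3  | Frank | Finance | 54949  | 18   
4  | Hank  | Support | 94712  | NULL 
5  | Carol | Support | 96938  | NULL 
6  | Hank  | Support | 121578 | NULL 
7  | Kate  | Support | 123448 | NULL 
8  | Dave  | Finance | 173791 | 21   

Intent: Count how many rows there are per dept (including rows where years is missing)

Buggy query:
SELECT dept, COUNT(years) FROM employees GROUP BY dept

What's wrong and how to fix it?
Bug: COUNT(years) skips NULLs, so groups with missing years are undercounted

Fix: Replace COUNT(years) with COUNT(*)

Corrected query:
SELECT dept, COUNT(*) FROM employees GROUP BY dept

Result:
dept    | COUNT(*)
--------+---------
Finance | 3       
Support | 5       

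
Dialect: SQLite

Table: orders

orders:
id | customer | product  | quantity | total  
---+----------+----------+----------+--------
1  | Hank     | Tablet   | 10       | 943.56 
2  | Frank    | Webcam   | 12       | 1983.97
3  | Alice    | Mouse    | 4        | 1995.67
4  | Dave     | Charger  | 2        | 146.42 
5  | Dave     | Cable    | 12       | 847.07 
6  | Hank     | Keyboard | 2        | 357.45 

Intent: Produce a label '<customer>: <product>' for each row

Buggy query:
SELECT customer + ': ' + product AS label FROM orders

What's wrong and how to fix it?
Bug: SQLite uses || for string concatenation; + coerces text to numbers (yielding 0)

Fix: Use the || operator for string concatenation

Corrected query:
SELECT customer || ': ' || product AS label FROM orders

Result:
label         
--------------
Hank: Tablet  
Frank: Webcam 
Alice: Mouse  
Dave: Charger 
Dave: Cable   
Hank: Keyboard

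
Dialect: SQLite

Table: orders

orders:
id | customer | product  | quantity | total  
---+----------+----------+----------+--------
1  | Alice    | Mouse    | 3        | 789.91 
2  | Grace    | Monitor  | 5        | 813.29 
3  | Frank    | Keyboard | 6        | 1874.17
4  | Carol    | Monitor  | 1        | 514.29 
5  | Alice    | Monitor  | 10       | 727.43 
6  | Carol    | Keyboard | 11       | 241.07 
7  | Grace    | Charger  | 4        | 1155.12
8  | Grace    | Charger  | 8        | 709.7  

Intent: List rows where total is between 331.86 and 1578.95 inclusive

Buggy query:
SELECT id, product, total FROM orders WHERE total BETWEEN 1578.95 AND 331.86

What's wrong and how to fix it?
Bug: The bounds are reversed; BETWEEN a AND b requires a <= b to match anything

Fix: Swap the bounds so the smaller value comes first

Corrected query:
SELECT id, product, total FROM orders WHERE total BETWEEN 331.86 AND 1578.95

Result:
id | product | total  
---+---------+--------
1  | Mouse   | 789.91 
2  | Monitor | 813.29 
4  | Monitor | 514.29 
5  | Monitor | 727.43 
7  | Charger | 1155.12
8  | Charger | 709.7  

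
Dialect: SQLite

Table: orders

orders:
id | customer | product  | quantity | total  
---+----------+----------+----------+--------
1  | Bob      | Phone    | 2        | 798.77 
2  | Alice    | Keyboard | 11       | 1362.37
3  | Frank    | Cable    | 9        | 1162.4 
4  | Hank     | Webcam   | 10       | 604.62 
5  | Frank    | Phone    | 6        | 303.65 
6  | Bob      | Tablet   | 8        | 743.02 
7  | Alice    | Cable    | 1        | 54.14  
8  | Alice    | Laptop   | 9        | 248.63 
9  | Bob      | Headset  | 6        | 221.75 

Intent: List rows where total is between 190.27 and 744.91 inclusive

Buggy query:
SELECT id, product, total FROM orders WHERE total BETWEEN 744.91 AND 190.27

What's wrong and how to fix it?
Bug: BETWEEN expects the lower bound first; with 744.91 AND 190.27 the range is empty

Fix: Swap the bounds so the smaller value comes first

Corrected query:
SELECT id, product, total FROM orders WHERE total BETWEEN 190.27 AND 744.91

Result:
id | product | total 
---+---------+-------
4  | Webcam  | 604.62
5  | Phone   | 303.65
6  | Tablet  | 743.02
8  | Laptop  | 248.63
9  | Headset | 221.75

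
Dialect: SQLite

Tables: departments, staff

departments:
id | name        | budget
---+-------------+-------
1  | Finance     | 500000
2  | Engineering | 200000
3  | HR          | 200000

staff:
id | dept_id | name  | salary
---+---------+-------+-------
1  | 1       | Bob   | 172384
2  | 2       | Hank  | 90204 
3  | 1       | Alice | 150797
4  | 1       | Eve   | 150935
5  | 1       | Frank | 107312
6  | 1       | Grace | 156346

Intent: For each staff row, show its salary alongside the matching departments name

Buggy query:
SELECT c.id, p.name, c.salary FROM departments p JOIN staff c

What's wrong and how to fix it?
Bug: Missing join condition: each staff row is matched to all departments rows instead of just its own

Fix: Add ON c.dept_id = p.id to the JOIN

Corrected query:
SELECT c.id, p.name, c.salary FROM departments p JOIN staff c ON c.dept_id = p.id

Result:
id | name        | salary
---+-------------+-------
1  | Finance     | 172384
2  | Engineering | 90204 
3  | Finance     | 150797
4  | Finance     | 150935
5  | Finance     | 107312
6  | Finance     | 156346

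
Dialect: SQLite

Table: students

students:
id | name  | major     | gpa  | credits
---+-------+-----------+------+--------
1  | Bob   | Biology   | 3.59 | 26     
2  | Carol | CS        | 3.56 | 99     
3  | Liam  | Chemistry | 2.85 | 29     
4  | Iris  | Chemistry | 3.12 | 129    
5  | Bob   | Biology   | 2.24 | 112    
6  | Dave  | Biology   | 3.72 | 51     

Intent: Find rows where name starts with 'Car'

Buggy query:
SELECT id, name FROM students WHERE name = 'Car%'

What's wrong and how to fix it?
Bug: '=' compares the literal string including the % character; pattern matching needs LIKE

Fix: Use LIKE for wildcard pattern matching

Corrected query:
SELECT id, name FROM students WHERE name LIKE 'Car%'

Result:
id | name 
---+------
2  | Carol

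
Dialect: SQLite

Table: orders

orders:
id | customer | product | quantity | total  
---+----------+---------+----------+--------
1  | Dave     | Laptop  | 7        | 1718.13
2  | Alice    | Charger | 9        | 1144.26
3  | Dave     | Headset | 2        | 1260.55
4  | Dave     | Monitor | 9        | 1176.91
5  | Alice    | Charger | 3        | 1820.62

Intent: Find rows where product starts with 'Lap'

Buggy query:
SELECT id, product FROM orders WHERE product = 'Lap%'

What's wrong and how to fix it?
Bug: '=' compares the literal string including the % character; pattern matching needs LIKE

Fix: Use LIKE for wildcard pattern matching

Corrected query:
SELECT id, product FROM orders WHERE product LIKE 'Lap%'

Result:
id | product
---+--------
1  | Laptop 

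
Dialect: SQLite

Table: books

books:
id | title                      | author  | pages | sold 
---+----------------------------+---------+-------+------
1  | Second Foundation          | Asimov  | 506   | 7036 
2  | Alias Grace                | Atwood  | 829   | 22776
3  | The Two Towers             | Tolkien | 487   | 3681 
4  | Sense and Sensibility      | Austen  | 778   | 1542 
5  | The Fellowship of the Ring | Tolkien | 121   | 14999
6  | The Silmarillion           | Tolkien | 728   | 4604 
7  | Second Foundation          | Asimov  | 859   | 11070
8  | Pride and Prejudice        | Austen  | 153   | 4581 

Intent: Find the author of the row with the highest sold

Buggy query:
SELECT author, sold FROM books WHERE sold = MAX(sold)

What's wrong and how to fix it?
Bug: WHERE is evaluated per row; an aggregate over the whole table isn't defined there

Fix: Use a subquery: WHERE sold = (SELECT MAX(sold) FROM books)

Corrected query:
SELECT author, sold FROM books WHERE sold = (SELECT MAX(sold) FROM books)

Result:
author | sold 
-------+------
Atwood | 22776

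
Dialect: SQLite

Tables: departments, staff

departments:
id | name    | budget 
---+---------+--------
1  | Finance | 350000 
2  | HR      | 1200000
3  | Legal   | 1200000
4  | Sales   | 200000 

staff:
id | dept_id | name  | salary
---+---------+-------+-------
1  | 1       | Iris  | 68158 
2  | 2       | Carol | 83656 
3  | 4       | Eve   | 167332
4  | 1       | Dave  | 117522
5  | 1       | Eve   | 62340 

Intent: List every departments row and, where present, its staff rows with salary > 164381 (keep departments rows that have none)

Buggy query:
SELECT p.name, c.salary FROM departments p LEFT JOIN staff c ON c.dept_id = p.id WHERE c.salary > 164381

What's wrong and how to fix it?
Bug: Filtering c.salary in WHERE discards the NULL rows produced by LEFT JOIN, turning it into an inner join

Fix: Put 'c.salary > 164381' in the JOIN's ON clause instead of WHERE

Corrected query:
SELECT p.name, c.salary FROM departments p LEFT JOIN staff c ON c.dept_id = p.id AND c.salary > 164381

Result:
name    | salary
--------+-------
Finance | NULL  
HR      | NULL  
Legal   | NULL  
Sales   | 167332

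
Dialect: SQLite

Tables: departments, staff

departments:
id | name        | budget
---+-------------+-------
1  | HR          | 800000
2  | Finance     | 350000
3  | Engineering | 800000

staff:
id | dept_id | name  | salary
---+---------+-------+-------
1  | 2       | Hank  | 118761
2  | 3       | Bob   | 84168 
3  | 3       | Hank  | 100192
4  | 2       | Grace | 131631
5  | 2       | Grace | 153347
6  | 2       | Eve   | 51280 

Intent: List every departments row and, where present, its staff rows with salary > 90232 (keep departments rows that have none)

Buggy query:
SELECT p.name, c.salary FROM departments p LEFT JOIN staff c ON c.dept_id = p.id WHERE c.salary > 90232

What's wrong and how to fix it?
Bug: Filtering c.salary in WHERE discards the NULL rows produced by LEFT JOIN, turning it into an inner join

Fix: Put 'c.salary > 90232' in the JOIN's ON clause instead of WHERE

Corrected query:
SELECT p.name, c.salary FROM departments p LEFT JOIN staff c ON c.dept_id = p.id AND c.salary > 90232

Result:
name        | salary
------------+-------
HR          | NULL  
Finance     | 118761
Finance     | 131631
Finance     | 153347
Engineering | 100192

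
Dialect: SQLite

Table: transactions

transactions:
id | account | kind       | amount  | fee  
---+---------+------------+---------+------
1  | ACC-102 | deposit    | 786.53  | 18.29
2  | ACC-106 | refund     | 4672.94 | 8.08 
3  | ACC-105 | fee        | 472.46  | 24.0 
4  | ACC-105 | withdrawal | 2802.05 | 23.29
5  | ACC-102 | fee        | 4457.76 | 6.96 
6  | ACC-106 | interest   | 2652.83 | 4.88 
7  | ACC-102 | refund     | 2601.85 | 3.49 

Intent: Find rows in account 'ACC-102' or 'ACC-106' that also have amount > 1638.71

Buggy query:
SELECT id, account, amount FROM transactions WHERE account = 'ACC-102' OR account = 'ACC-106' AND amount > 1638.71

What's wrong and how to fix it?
Bug: AND binds tighter than OR, so this parses as account = 'ACC-102' OR (account = 'ACC-106' AND amount > 1638.71)

Fix: Group the OR with parentheses (or use IN), then AND the threshold

Corrected query:
SELECT id, account, amount FROM transactions WHERE (account = 'ACC-102' OR account = 'ACC-106') AND amount > 1638.71

Result:
id | account | amount 
---+---------+--------
2  | ACC-106 | 4672.94
5  | ACC-102 | 4457.76
6  | ACC-106 | 2652.83
7  | ACC-102 | 2601.85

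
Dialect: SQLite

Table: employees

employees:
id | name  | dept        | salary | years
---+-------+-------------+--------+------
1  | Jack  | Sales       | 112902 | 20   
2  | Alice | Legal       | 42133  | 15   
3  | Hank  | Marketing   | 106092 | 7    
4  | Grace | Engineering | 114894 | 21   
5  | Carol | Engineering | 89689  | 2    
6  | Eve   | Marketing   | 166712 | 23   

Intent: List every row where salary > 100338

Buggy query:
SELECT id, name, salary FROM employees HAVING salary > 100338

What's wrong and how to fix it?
Bug: This is a non-aggregate query (no GROUP BY, no aggregates), so in SQLite the HAVING clause is invalid here; a row-level condition belongs in WHERE

Fix: Replace HAVING with WHERE since the condition applies to individual rows

Corrected query:
SELECT id, name, salary FROM employees WHERE salary > 100338

Result:
id | name  | salary
---+-------+-------
1  | Jack  | 112902
3  | Hank  | 106092
4  | Grace | 114894
6  | Eve   | 166712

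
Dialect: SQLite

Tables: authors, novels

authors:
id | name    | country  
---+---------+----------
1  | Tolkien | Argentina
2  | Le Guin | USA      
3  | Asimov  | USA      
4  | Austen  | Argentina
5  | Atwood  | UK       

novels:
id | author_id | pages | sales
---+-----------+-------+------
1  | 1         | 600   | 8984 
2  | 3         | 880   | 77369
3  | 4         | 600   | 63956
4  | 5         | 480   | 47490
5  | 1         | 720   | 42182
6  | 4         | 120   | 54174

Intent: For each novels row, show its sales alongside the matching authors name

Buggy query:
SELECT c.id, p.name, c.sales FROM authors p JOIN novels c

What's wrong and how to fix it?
Bug: JOIN with no ON clause produces a cartesian product; every novels row pairs with every authors row

Fix: Add ON c.author_id = p.id to the JOIN

Corrected query:
SELECT c.id, p.name, c.sales FROM authors p JOIN novels c ON c.author_id = p.id

Result:
id | name    | sales
---+---------+------
1  | Tolkien | 8984 
2  | Asimov  | 77369
3  | Austen  | 63956
4  | Atwood  | 47490
5  | Tolkien | 42182
6  | Austen  | 54174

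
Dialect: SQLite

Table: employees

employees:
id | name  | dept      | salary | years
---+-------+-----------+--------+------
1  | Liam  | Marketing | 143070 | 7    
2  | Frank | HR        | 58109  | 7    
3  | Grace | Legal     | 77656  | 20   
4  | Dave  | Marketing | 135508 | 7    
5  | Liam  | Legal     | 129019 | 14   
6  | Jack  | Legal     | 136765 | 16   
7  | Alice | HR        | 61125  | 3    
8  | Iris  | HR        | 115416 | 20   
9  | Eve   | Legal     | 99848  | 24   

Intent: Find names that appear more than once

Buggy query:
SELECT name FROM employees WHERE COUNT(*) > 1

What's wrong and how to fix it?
Bug: COUNT(*) is an aggregate and cannot be used in WHERE

Fix: Group first, then use HAVING for the count condition

Corrected query:
SELECT name FROM employees GROUP BY name HAVING COUNT(*) > 1

Result:
name
----
Liam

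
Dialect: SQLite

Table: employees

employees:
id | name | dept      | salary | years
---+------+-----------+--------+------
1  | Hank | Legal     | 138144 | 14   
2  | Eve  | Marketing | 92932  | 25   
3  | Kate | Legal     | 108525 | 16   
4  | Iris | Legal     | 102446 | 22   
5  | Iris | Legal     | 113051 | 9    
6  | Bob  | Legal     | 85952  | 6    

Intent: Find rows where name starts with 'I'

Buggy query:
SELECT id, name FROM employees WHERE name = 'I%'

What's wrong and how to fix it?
Bug: Wildcards only work with LIKE; '=' treats '%' as a literal character

Fix: Replace '=' with LIKE so 'I%' is treated as a pattern

Corrected query:
SELECT id, name FROM employees WHERE name LIKE 'I%'

Result:
id | name
---+-----
4  | Iris
5  | Iris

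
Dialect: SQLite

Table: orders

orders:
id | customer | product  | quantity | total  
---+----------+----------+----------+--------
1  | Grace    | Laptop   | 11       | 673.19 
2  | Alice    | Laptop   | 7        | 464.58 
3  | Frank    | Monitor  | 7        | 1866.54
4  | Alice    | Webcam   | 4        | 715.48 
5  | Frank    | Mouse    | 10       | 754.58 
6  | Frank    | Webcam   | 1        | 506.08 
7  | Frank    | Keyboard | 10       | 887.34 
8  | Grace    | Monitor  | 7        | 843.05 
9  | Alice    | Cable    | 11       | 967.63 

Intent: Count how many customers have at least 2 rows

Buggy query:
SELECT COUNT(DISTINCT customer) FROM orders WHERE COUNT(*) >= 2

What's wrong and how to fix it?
Bug: COUNT(*) cannot appear in WHERE; the per-group count doesn't exist yet

Fix: Use a subquery that GROUPs and filters with HAVING, then count its rows

Corrected query:
SELECT COUNT(*) FROM (SELECT customer FROM orders GROUP BY customer HAVING COUNT(*) >= 2)

Result:
COUNT(*)
--------
3       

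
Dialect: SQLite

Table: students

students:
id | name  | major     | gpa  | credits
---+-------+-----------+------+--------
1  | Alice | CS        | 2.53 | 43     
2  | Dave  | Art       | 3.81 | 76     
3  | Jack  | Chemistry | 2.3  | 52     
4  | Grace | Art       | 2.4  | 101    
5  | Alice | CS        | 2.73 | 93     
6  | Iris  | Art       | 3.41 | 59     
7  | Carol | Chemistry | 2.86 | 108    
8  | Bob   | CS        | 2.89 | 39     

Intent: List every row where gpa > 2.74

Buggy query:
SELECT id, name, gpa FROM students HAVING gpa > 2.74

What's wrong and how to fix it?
Bug: This is a non-aggregate query (no GROUP BY, no aggregates), so in SQLite the HAVING clause is invalid here; a row-level condition belongs in WHERE

Fix: Replace HAVING with WHERE since the condition applies to individual rows

Corrected query:
SELECT id, name, gpa FROM students WHERE gpa > 2.74

Result:
id | name  | gpa 
---+-------+-----
2  | Dave  | 3.81
6  | Iris  | 3.41
7  | Carol | 2.86
8  | Bob   | 2.89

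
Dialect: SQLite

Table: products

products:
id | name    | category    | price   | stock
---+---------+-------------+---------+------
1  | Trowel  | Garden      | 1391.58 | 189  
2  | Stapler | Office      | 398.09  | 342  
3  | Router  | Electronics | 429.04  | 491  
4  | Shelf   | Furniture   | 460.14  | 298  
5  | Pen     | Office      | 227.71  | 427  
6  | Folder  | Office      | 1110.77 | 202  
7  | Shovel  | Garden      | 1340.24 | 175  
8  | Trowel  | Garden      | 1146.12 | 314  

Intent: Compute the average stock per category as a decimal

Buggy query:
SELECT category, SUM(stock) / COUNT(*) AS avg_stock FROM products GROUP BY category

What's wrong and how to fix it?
Bug: SUM(stock) and COUNT(*) are both integers; the division truncates the fractional part

Fix: Cast one side to REAL so the division keeps the fractional part

Corrected query:
SELECT category, SUM(stock) * 1.0 / COUNT(*) AS avg_stock FROM products GROUP BY category

Result:
category    | avg_stock 
------------+-----------
Electronics | 491       
Furniture   | 298       
Garden      | 226       
Office      | 323.666667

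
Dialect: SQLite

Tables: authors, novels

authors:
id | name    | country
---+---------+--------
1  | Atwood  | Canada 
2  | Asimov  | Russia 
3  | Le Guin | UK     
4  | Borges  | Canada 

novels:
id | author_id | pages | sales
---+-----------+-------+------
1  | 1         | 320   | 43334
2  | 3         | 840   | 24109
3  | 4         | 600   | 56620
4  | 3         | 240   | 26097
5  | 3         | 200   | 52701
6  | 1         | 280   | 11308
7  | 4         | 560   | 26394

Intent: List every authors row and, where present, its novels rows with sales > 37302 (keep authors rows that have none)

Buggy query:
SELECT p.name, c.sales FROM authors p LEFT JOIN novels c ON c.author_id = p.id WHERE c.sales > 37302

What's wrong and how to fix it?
Bug: A WHERE condition on the right-hand table after LEFT JOIN drops unmatched parents

Fix: Move the right-table condition into the ON clause so unmatched parents are kept

Corrected query:
SELECT p.name, c.sales FROM authors p LEFT JOIN novels c ON c.author_id = p.id AND c.sales > 37302

Result:
name    | sales
--------+------
Atwood  | 43334
Asimov  | NULL 
Le Guin | 52701
Borges  | 56620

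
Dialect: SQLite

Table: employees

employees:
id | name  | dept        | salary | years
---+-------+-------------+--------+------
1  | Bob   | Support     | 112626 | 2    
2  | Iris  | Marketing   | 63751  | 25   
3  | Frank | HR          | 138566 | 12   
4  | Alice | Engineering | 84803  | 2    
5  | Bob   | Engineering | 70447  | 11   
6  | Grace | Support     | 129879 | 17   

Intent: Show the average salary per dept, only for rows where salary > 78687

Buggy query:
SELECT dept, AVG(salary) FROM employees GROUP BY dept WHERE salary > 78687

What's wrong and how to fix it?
Bug: WHERE cannot follow GROUP BY

Fix: Move the WHERE clause before GROUP BY

Corrected query:
SELECT dept, AVG(salary) FROM employees WHERE salary > 78687 GROUP BY dept

Result:
dept        | AVG(salary)
------------+------------
Engineering | 84803      
HR          | 138566     
Support     | 121252.5   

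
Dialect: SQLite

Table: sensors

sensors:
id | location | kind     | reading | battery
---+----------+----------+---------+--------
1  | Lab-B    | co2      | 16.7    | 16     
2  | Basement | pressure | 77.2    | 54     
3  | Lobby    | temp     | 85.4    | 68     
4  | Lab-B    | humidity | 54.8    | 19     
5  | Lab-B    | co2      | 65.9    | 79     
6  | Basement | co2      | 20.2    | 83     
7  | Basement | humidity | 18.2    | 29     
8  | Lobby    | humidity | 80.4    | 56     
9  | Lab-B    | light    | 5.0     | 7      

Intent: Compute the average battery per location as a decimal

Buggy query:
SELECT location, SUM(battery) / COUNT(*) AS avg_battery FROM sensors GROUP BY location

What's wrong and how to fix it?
Bug: Both operands are integers, so '/' performs integer division and truncates

Fix: Multiply by 1.0 (or CAST to REAL) to force floating-point division

Corrected query:
SELECT location, SUM(battery) * 1.0 / COUNT(*) AS avg_battery FROM sensors GROUP BY location

Result:
location | avg_battery
---------+------------
Basement | 55.333333  
Lab-B    | 30.25      
Lobby    | 62         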